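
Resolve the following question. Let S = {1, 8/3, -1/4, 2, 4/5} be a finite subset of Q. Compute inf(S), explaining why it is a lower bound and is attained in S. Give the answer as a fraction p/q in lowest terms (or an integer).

S is finite, so inf(S) = min(S).
Sorted increasing:
-1/4, 4/5, 1, 2, 8/3
The extremum is -1/4.
For every x in S, x >= -1/4. And -1/4 is in S, so it is attained.
Therefore inf(S) = -1/4.

-1/4


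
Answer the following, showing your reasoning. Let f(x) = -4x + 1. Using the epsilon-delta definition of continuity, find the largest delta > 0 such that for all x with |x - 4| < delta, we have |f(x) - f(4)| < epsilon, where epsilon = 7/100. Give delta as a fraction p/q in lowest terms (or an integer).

We compute f(4) = -4*(4) + 1 = -15.
|f(x) - f(4)| = |-4x + 1 - (-15)| = |-4(x - 4)| = 4|x - 4|.
We need 4|x - 4| < 7/100, i.e. |x - 4| < 7/100 / 4 = 7/400.
So any delta <= 7/400 works. Conversely, if delta > 7/400, then x = 4 + 7/400 satisfies |x - 4| = 7/400 < delta but |f(x) - f(4)| = 4 * 7/400 = 7/100, which is not < 7/100; so no larger delta works.
Hence the largest such delta is 7/400.

7/400


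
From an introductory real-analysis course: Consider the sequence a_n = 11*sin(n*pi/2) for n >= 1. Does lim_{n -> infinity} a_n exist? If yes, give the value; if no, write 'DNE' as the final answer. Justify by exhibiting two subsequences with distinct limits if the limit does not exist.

Examine the behaviour of a_n along subsequences.
a_{4k+1} = 11*sin(pi/2 + 2k*pi) = 11 -> 11. a_{4k+3} = 11*sin(3pi/2 + 2k*pi) = -11 -> -11.
Since these two subsequential limits are 11 and -11, distinct, the full sequence cannot converge (a convergent sequence has all subsequences tending to the same limit). So lim a_n does not exist.

DNE


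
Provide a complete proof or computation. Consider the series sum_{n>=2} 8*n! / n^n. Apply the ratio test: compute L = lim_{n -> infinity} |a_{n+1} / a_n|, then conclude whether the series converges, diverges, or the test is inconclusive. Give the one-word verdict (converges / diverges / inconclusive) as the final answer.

Let a_n denote the general term. Form the ratio a_{n+1}/a_n and simplify:
a_{n+1}/a_n = (n/(n + 1))^n
Take the limit as n -> infinity: L = exp(-1).
Since L = exp(-1) < 1, the ratio test implies the series converges.

converges


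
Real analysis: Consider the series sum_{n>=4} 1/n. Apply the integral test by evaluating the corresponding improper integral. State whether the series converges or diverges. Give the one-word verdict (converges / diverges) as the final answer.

Let f(x) = 1/x. Then f is positive, continuous, and decreasing on [4, infinity), so the integral test applies.
Compute the improper integral int_{4}^infinity f(x) dx:
  antiderivative F(x) = log(x).
  As x -> infinity, log(x) -> infinity.
  So int = infinity - log(4) = infinity. By the integral test, the series diverges.

diverges


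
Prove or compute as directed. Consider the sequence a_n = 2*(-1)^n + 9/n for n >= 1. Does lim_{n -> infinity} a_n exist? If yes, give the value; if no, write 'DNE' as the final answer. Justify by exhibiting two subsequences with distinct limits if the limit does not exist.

Examine the behaviour of a_n along subsequences.
a_{2k} = 2 + 9/(2k) -> 2. a_{2k+1} = -2 + 9/(2k+1) -> -2.
Since these two subsequential limits are 2 and -2, distinct, the full sequence cannot converge (a convergent sequence has all subsequences tending to the same limit). So lim a_n does not exist.

DNE


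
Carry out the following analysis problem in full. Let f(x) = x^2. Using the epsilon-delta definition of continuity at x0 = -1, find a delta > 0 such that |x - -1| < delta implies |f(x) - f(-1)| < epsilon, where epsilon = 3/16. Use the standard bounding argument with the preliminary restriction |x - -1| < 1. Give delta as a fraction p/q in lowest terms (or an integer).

Factor: |x^2 - (-1)^2| = |x - -1| * |x + -1|.
Impose |x - -1| < 1 first. Then |x + -1| = |(x - -1) + 2*(-1)| <= |x - -1| + 2*|-1| < 1 + 2 = 3.
So |x^2 - (-1)^2| < delta * 3.
We need delta * 3 <= 3/16, i.e. delta <= 3/16/3 = 1/16.
Since 1/16 < 1, this is tighter than 1; take delta = 1/16.
So delta = 1/16 works.

1/16


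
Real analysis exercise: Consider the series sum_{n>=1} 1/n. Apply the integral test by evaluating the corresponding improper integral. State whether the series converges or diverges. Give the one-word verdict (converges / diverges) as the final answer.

Let f(x) = 1/x. Then f is positive, continuous, and decreasing on [1, infinity), so the integral test applies.
Compute the improper integral int_{1}^infinity f(x) dx:
  antiderivative F(x) = log(x).
  As x -> infinity, log(x) -> infinity.
  So int = infinity - log(1) = infinity. By the integral test, the series diverges.

diverges


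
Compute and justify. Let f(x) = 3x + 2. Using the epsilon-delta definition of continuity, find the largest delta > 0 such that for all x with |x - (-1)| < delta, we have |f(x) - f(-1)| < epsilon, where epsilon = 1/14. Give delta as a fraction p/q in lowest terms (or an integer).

We compute f(-1) = 3*(-1) + 2 = -1.
|f(x) - f(-1)| = |3x + 2 - (-1)| = |3(x - (-1))| = 3|x - (-1)|.
We need 3|x - (-1)| < 1/14, i.e. |x - (-1)| < 1/14 / 3 = 1/42.
So any delta <= 1/42 works. Conversely, if delta > 1/42, then x = -1 + 1/42 satisfies |x - (-1)| = 1/42 < delta but |f(x) - f(-1)| = 3 * 1/42 = 1/14, which is not < 1/14; so no larger delta works.
Hence the largest such delta is 1/42.

1/42


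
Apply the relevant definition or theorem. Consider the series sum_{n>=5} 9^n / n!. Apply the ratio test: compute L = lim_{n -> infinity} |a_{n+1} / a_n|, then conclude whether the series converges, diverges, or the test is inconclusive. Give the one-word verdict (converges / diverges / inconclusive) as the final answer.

Let a_n denote the general term. Form the ratio a_{n+1}/a_n and simplify:
a_{n+1}/a_n = 9/(n + 1)
Take the limit as n -> infinity: L = 0.
Since L = 0 < 1, the ratio test implies the series converges.

converges


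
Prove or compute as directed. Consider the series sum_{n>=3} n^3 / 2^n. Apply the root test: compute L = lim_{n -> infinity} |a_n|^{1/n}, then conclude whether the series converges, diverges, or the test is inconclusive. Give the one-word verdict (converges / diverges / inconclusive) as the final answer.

Let a_n denote the general term. Form |a_n|^(1/n) and simplify:
|a_n|^(1/n) = n^(3/n)/2
Take the limit as n -> infinity: L = 1/2.
Since L = 1/2 < 1, the root test implies convergence.

converges


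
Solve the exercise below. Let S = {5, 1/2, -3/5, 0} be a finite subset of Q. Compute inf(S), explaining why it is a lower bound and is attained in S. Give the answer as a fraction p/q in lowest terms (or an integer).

S is finite, so inf(S) = min(S).
Sorted increasing:
-3/5, 0, 1/2, 5
The extremum is -3/5.
For every x in S, x >= -3/5. And -3/5 is in S, so it is attained.
Therefore inf(S) = -3/5.

-3/5


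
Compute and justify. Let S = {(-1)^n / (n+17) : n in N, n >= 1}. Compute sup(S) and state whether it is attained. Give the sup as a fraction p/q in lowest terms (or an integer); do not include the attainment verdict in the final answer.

Analysis:
- Values: -1/18, 1/19, -1/20, 1/21, -1/22, ...
- Positive terms (even n): 1/(2+17), 1/(4+17), ... decreasing -> max = 1/19 (n=2).
- Negative terms (odd n): -1/(1+17), -1/(3+17), ... increasing -> min = -1/18 (n=1).
- So sup = 1/19 (attained at n=2); inf = -1/18 (attained at n=1).
Conclusion: sup(S) = 1/19, attained in S.

1/19


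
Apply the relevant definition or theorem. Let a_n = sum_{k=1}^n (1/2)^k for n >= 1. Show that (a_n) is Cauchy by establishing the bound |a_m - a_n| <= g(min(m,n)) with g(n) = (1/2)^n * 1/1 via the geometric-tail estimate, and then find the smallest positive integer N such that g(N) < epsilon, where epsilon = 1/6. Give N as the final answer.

For m > n >= 1: |a_m - a_n| = sum_{k=n+1}^m (1/2)^k < sum_{k=n+1}^infinity (1/2)^k = (1/2)^(n+1) / (1 - 1/2) = (1/2)^n * (1/2) * (2/1) = (1/2)^n * 1/1.
So g(n) = (1/2)^n / 1. Since g(n) -> 0, (a_n) is Cauchy.
Now solve g(N) < 1/6: (1/2)^N / 1 < 1/6 <=> 2^N > 1 / (1 * 1/6) = 6.
Check powers of 2: 2^2 = 4 <= 6, 2^3 = 8 > 6.
So the smallest such N is 3. Check: g(3) = 1/(1 * 8) = 1/8 < 1/6.

3


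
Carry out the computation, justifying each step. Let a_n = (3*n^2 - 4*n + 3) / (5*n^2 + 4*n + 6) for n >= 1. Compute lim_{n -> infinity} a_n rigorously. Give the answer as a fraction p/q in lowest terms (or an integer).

Divide numerator and denominator by n^2, the highest power:
numerator / n^2 = 3 - 4/n + 3/n^2
denominator / n^2 = 5 + 4/n + 6/n^2
As n -> infinity, all terms of the form c/n^k (k >= 1) tend to 0.
So numerator / n^2 -> 3 and denominator / n^2 -> 5.
Therefore lim a_n = 3/5.

3/5


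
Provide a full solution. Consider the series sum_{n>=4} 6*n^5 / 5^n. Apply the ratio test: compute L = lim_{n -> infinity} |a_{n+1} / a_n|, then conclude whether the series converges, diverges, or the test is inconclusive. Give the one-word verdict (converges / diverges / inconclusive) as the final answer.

Let a_n denote the general term. Form the ratio a_{n+1}/a_n and simplify:
a_{n+1}/a_n = (n + 1)^5/(5*n^5)
Take the limit as n -> infinity: L = 1/5.
Since L = 1/5 < 1, the ratio test implies the series converges.

converges


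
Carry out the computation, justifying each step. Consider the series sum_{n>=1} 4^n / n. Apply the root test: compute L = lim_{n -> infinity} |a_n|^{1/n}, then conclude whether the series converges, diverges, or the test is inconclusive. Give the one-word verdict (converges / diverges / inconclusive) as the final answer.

Let a_n denote the general term. Form |a_n|^(1/n) and simplify:
|a_n|^(1/n) = 4/n^(1/n)
Take the limit as n -> infinity: L = 4.
Since L = 4 > 1, the root test implies divergence.

diverges


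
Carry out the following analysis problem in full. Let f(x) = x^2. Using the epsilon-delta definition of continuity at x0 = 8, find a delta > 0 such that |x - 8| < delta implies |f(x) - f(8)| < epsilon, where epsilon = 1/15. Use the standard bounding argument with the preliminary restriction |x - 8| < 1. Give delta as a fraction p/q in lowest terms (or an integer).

Factor: |x^2 - (8)^2| = |x - 8| * |x + 8|.
Impose |x - 8| < 1 first. Then |x + 8| = |(x - 8) + 2*(8)| <= |x - 8| + 2*|8| < 1 + 16 = 17.
So |x^2 - (8)^2| < delta * 17.
We need delta * 17 <= 1/15, i.e. delta <= 1/15/17 = 1/255.
Since 1/255 < 1, this is tighter than 1; take delta = 1/255.
So delta = 1/255 works.

1/255


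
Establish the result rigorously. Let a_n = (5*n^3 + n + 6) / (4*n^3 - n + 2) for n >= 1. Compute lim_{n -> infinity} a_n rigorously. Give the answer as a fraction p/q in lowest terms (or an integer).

Divide numerator and denominator by n^3, the highest power:
numerator / n^3 = 5 + n^(-2) + 6/n^3
denominator / n^3 = 4 - 1/n^2 + 2/n^3
As n -> infinity, all terms of the form c/n^k (k >= 1) tend to 0.
So numerator / n^3 -> 5 and denominator / n^3 -> 4.
Therefore lim a_n = 5/4.

5/4


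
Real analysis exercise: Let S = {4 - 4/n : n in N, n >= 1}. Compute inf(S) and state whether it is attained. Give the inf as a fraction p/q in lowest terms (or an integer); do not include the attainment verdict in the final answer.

Analysis:
- Values: 0, 2, 8/3, 3, ... strictly increasing.
- Minimum is 0 (n=1); inf = 0 (attained).
- 4 - 4/n -> 4 from below; sup = 4, not attained.
Conclusion: inf(S) = 0, attained in S.

0


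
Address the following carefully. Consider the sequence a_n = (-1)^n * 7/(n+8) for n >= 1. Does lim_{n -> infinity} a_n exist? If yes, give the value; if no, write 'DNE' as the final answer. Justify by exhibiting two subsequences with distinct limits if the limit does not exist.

Examine the behaviour of a_n along subsequences.
Even-n subsequence a_{2k} = 7/(2k+8) -> 0. Odd-n subsequence a_{2k+1} = -7/(2k+9) -> 0. Both tend to 0, which suggests the limit is 0; verify directly.
|a_n - 0| = 7/(n+8) < 7/n for every n >= 1.
Given epsilon > 0, choose a positive integer N > 7/epsilon. Then for all n >= N, |a_n| < 7/n <= 7/N < epsilon.
So by the definition of the limit, lim a_n exists and equals 0.

0


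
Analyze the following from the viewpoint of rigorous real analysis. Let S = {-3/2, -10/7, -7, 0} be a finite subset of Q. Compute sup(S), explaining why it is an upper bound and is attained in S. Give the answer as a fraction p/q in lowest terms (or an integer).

S is finite, so sup(S) = max(S).
Sorted decreasing:
0, -10/7, -3/2, -7
The extremum is 0.
For every x in S, x <= 0. And 0 is in S, so it is attained.
Therefore sup(S) = 0.

0


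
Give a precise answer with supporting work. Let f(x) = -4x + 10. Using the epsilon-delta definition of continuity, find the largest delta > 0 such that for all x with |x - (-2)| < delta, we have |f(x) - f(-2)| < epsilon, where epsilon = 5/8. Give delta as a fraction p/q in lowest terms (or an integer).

We compute f(-2) = -4*(-2) + 10 = 18.
|f(x) - f(-2)| = |-4x + 10 - (18)| = |-4(x - (-2))| = 4|x - (-2)|.
We need 4|x - (-2)| < 5/8, i.e. |x - (-2)| < 5/8 / 4 = 5/32.
So any delta <= 5/32 works. Conversely, if delta > 5/32, then x = -2 + 5/32 satisfies |x - (-2)| = 5/32 < delta but |f(x) - f(-2)| = 4 * 5/32 = 5/8, which is not < 5/8; so no larger delta works.
Hence the largest such delta is 5/32.

5/32


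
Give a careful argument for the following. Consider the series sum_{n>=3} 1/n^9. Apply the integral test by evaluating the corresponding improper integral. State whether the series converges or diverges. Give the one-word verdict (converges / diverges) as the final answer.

Let f(x) = x^(-9). Then f is positive, continuous, and decreasing on [3, infinity), so the integral test applies.
Compute the improper integral int_{3}^infinity f(x) dx:
  antiderivative F(x) = -1/(8*x^8).
  As x -> infinity, F(x) -> 0 (since p = 9 > 1).
  So int = F(infinity) - F(3) = 0 - (-1/52488) = 1/52488.
  Finite, so by the integral test, the series converges.

converges


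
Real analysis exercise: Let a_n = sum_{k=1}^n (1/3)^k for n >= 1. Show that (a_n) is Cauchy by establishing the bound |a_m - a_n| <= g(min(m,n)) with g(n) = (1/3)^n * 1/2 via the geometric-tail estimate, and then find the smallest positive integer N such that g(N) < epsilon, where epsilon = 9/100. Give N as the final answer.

For m > n >= 1: |a_m - a_n| = sum_{k=n+1}^m (1/3)^k < sum_{k=n+1}^infinity (1/3)^k = (1/3)^(n+1) / (1 - 1/3) = (1/3)^n * (1/3) * (3/2) = (1/3)^n * 1/2.
So g(n) = (1/3)^n / 2. Since g(n) -> 0, (a_n) is Cauchy.
Now solve g(N) < 9/100: (1/3)^N / 2 < 9/100 <=> 3^N > 1 / (2 * 9/100) = 50/9.
Check powers of 3: 3^1 = 3 <= 50/9, 3^2 = 9 > 50/9.
So the smallest such N is 2. Check: g(2) = 1/(2 * 9) = 1/18 < 9/100.

2


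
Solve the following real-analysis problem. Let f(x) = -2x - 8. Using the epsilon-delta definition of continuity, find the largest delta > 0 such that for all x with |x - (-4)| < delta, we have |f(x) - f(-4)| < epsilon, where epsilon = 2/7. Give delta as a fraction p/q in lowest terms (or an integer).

We compute f(-4) = -2*(-4) - 8 = 0.
|f(x) - f(-4)| = |-2x - 8 - (0)| = |-2(x - (-4))| = 2|x - (-4)|.
We need 2|x - (-4)| < 2/7, i.e. |x - (-4)| < 2/7 / 2 = 1/7.
So any delta <= 1/7 works. Conversely, if delta > 1/7, then x = -4 + 1/7 satisfies |x - (-4)| = 1/7 < delta but |f(x) - f(-4)| = 2 * 1/7 = 2/7, which is not < 2/7; so no larger delta works.
Hence the largest such delta is 1/7.

1/7


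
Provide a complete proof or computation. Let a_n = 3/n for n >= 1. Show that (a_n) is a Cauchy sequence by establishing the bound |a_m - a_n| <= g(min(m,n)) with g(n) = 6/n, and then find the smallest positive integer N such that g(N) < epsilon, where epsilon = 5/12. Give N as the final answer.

For any m, n >= 1, by the triangle inequality:
|a_m - a_n| = |3/m - 3/n| <= 3*1/m + 3*1/n <= 6/min(m,n).
So g(n) = 6/n bounds the Cauchy difference. Since g(n) -> 0, (a_n) is Cauchy.
Now solve g(N) < 5/12: 6/N < 5/12 <=> N > 6 / (5/12) = 72/5.
The smallest integer strictly greater than 72/5 is N = 15.
Check: g(15) = 6/15 = 2/5 < 5/12; g(14) = 3/7 >= 5/12. So N = 15.

15


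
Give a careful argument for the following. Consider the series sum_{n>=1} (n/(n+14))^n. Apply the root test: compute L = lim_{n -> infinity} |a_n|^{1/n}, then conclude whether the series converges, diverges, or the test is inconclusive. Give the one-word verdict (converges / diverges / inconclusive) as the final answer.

Let a_n denote the general term. Form |a_n|^(1/n) and simplify:
|a_n|^(1/n) = n/(n + 14)
Take the limit as n -> infinity: L = 1.
Since L = 1, the root test is inconclusive. (In fact a_n = (n/(n+14))^n -> e^(-14) != 0, so the nth-term test shows divergence; but the root test itself gives no conclusion.)

inconclusive


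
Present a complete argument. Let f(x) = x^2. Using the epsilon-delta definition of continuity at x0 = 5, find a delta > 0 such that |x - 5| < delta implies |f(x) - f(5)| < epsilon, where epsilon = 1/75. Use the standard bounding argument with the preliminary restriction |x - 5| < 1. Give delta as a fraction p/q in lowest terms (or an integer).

Factor: |x^2 - (5)^2| = |x - 5| * |x + 5|.
Impose |x - 5| < 1 first. Then |x + 5| = |(x - 5) + 2*(5)| <= |x - 5| + 2*|5| < 1 + 10 = 11.
So |x^2 - (5)^2| < delta * 11.
We need delta * 11 <= 1/75, i.e. delta <= 1/75/11 = 1/825.
Since 1/825 < 1, this is tighter than 1; take delta = 1/825.
So delta = 1/825 works.

1/825


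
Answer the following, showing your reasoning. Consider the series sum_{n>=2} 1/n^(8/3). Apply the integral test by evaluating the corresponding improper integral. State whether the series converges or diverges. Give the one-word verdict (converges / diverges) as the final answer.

Let f(x) = x^(-8/3). Then f is positive, continuous, and decreasing on [2, infinity), so the integral test applies.
Compute the improper integral int_{2}^infinity f(x) dx:
  antiderivative F(x) = -3/(5*x^(5/3)).
  As x -> infinity, F(x) -> 0 (since p = 8/3 > 1).
  So int = F(infinity) - F(2) = 0 - (-3*2^(1/3)/20) = 3*2^(1/3)/20.
  Finite, so by the integral test, the series converges.

converges


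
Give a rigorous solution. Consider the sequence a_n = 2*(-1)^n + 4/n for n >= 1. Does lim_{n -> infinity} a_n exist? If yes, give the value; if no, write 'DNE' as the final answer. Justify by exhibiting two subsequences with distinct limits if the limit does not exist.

Examine the behaviour of a_n along subsequences.
a_{2k} = 2 + 4/(2k) -> 2. a_{2k+1} = -2 + 4/(2k+1) -> -2.
Since these two subsequential limits are 2 and -2, distinct, the full sequence cannot converge (a convergent sequence has all subsequences tending to the same limit). So lim a_n does not exist.

DNE


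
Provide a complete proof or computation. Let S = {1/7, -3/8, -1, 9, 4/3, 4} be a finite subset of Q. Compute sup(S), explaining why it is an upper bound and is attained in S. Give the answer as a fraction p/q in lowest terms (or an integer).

S is finite, so sup(S) = max(S).
Sorted decreasing:
9, 4, 4/3, 1/7, -3/8, -1
The extremum is 9.
For every x in S, x <= 9. And 9 is in S, so it is attained.
Therefore sup(S) = 9.

9


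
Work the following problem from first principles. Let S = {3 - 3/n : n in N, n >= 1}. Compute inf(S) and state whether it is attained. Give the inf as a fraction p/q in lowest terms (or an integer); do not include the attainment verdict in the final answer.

Analysis:
- Values: 0, 3/2, 2, 9/4, ... strictly increasing.
- Minimum is 0 (n=1); inf = 0 (attained).
- 3 - 3/n -> 3 from below; sup = 3, not attained.
Conclusion: inf(S) = 0, attained in S.

0


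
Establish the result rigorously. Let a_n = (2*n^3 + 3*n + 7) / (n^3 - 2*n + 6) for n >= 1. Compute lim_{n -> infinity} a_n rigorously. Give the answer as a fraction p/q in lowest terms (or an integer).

Divide numerator and denominator by n^3, the highest power:
numerator / n^3 = 2 + 3/n^2 + 7/n^3
denominator / n^3 = 1 - 2/n^2 + 6/n^3
As n -> infinity, all terms of the form c/n^k (k >= 1) tend to 0.
So numerator / n^3 -> 2 and denominator / n^3 -> 1.
Therefore lim a_n = 2.

2


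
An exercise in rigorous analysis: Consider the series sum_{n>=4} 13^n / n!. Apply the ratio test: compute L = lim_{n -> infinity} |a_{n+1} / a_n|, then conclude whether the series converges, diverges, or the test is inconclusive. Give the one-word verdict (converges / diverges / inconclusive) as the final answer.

Let a_n denote the general term. Form the ratio a_{n+1}/a_n and simplify:
a_{n+1}/a_n = 13/(n + 1)
Take the limit as n -> infinity: L = 0.
Since L = 0 < 1, the ratio test implies the series converges.

converges


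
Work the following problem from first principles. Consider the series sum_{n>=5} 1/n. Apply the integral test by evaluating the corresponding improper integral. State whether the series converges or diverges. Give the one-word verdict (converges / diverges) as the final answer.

Let f(x) = 1/x. Then f is positive, continuous, and decreasing on [5, infinity), so the integral test applies.
Compute the improper integral int_{5}^infinity f(x) dx:
  antiderivative F(x) = log(x).
  As x -> infinity, log(x) -> infinity.
  So int = infinity - log(5) = infinity. By the integral test, the series diverges.

diverges


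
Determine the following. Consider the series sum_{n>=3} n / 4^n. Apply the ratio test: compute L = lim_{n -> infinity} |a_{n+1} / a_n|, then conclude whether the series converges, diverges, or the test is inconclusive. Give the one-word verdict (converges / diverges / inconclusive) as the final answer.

Let a_n denote the general term. Form the ratio a_{n+1}/a_n and simplify:
a_{n+1}/a_n = (n + 1)/(4*n)
Take the limit as n -> infinity: L = 1/4.
Since L = 1/4 < 1, the ratio test implies the series converges.

converges


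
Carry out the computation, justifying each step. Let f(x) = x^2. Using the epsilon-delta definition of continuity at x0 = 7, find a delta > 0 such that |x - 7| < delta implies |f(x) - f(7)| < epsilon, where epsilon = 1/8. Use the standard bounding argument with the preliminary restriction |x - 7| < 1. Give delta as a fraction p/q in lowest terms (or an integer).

Factor: |x^2 - (7)^2| = |x - 7| * |x + 7|.
Impose |x - 7| < 1 first. Then |x + 7| = |(x - 7) + 2*(7)| <= |x - 7| + 2*|7| < 1 + 14 = 15.
So |x^2 - (7)^2| < delta * 15.
We need delta * 15 <= 1/8, i.e. delta <= 1/8/15 = 1/120.
Since 1/120 < 1, this is tighter than 1; take delta = 1/120.
So delta = 1/120 works.

1/120


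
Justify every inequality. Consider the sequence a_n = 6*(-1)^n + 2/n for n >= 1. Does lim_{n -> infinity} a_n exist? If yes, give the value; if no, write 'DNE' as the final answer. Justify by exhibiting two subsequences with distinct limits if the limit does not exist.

Examine the behaviour of a_n along subsequences.
a_{2k} = 6 + 2/(2k) -> 6. a_{2k+1} = -6 + 2/(2k+1) -> -6.
Since these two subsequential limits are 6 and -6, distinct, the full sequence cannot converge (a convergent sequence has all subsequences tending to the same limit). So lim a_n does not exist.

DNE


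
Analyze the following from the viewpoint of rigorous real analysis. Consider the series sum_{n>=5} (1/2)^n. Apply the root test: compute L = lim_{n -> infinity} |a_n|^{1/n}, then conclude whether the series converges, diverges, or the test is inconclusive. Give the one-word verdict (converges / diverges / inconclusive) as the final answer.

Let a_n denote the general term. Form |a_n|^(1/n) and simplify:
|a_n|^(1/n) = 1/2
Take the limit as n -> infinity: L = 1/2.
Since L = 1/2 < 1, the root test implies convergence.

converges


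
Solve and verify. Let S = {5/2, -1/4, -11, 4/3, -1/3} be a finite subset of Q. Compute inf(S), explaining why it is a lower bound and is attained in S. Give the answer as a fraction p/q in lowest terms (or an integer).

S is finite, so inf(S) = min(S).
Sorted increasing:
-11, -1/3, -1/4, 4/3, 5/2
The extremum is -11.
For every x in S, x >= -11. And -11 is in S, so it is attained.
Therefore inf(S) = -11.

-11


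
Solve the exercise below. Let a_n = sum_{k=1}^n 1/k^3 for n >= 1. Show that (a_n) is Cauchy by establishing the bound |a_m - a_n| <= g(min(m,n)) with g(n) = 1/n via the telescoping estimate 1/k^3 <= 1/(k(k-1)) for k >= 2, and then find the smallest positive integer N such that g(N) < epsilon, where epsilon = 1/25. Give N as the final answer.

For m > n >= 1: |a_m - a_n| = sum_{k=n+1}^m 1/k^3.
Use 1/k^3 <= 1/(k(k-1)) = 1/(k-1) - 1/k for k >= 2 (which holds since k^3 >= k^2 >= k(k-1) for k >= 2):
sum_{k=n+1}^m 1/k^3 <= sum_{k=n+1}^m (1/(k-1) - 1/k) = 1/n - 1/m <= 1/n.
By symmetry the same bound holds with n,m swapped, so |a_m - a_n| <= 1/min(m,n) = g(min(m,n)). Since g(n) -> 0, (a_n) is Cauchy.
Now solve g(N) < 1/25: 1/N < 1/25 <=> N > 1/(1/25) = 25.
The smallest integer strictly greater than 25 is N = 26.
Check: g(26) = 1/26 < 1/25; g(25) = 1/25 >= 1/25. So N = 26.

26


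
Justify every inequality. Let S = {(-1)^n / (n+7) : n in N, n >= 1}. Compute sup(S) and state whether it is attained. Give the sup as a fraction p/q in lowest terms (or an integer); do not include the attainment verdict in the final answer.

Analysis:
- Values: -1/8, 1/9, -1/10, 1/11, -1/12, ...
- Positive terms (even n): 1/(2+7), 1/(4+7), ... decreasing -> max = 1/9 (n=2).
- Negative terms (odd n): -1/(1+7), -1/(3+7), ... increasing -> min = -1/8 (n=1).
- So sup = 1/9 (attained at n=2); inf = -1/8 (attained at n=1).
Conclusion: sup(S) = 1/9, attained in S.

1/9


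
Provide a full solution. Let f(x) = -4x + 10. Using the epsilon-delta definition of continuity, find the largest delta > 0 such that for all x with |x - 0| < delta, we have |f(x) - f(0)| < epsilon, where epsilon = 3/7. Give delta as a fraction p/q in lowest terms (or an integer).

We compute f(0) = -4*(0) + 10 = 10.
|f(x) - f(0)| = |-4x + 10 - (10)| = |-4(x - 0)| = 4|x - 0|.
We need 4|x - 0| < 3/7, i.e. |x - 0| < 3/7 / 4 = 3/28.
So any delta <= 3/28 works. Conversely, if delta > 3/28, then x = 0 + 3/28 satisfies |x - 0| = 3/28 < delta but |f(x) - f(0)| = 4 * 3/28 = 3/7, which is not < 3/7; so no larger delta works.
Hence the largest such delta is 3/28.

3/28


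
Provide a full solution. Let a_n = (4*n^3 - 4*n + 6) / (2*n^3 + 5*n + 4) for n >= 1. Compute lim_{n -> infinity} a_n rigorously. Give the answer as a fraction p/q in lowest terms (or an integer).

Divide numerator and denominator by n^3, the highest power:
numerator / n^3 = 4 - 4/n^2 + 6/n^3
denominator / n^3 = 2 + 5/n^2 + 4/n^3
As n -> infinity, all terms of the form c/n^k (k >= 1) tend to 0.
So numerator / n^3 -> 4 and denominator / n^3 -> 2.
Therefore lim a_n = 2.

2


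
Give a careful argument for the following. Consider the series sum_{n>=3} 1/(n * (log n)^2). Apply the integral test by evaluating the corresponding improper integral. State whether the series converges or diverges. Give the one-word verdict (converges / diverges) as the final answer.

Let f(x) = 1/(x*log(x)^2). Then f is positive, continuous, and decreasing on [3, infinity), so the integral test applies.
Compute the improper integral int_{3}^infinity f(x) dx:
  antiderivative F(x) = -1/log(x).
  F(x) -> 0 as x -> infinity.  int = 0 - F(3) = 1/log(3) < infinity. By the integral test, the series converges.

converges


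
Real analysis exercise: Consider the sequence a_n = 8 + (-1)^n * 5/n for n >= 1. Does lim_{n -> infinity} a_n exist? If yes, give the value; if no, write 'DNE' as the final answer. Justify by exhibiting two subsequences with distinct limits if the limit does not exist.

Examine the behaviour of a_n along subsequences.
Even-n subsequence a_{2k} = 8 + 5/(2k) -> 8. Odd-n subsequence a_{2k+1} = 8 - 5/(2k+1) -> 8. Both tend to 8, which suggests the limit is 8; verify directly.
|a_n - 8| = |(-1)^n * 5/n| = 5/n for every n >= 1.
Given epsilon > 0, choose a positive integer N > 5/epsilon. Then for all n >= N, |a_n - 8| = 5/n <= 5/N < epsilon.
So by the definition of the limit, lim a_n exists and equals 8.

8


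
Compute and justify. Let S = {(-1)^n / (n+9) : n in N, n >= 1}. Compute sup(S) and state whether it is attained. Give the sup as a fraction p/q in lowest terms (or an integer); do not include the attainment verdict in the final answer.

Analysis:
- Values: -1/10, 1/11, -1/12, 1/13, -1/14, ...
- Positive terms (even n): 1/(2+9), 1/(4+9), ... decreasing -> max = 1/11 (n=2).
- Negative terms (odd n): -1/(1+9), -1/(3+9), ... increasing -> min = -1/10 (n=1).
- So sup = 1/11 (attained at n=2); inf = -1/10 (attained at n=1).
Conclusion: sup(S) = 1/11, attained in S.

1/11


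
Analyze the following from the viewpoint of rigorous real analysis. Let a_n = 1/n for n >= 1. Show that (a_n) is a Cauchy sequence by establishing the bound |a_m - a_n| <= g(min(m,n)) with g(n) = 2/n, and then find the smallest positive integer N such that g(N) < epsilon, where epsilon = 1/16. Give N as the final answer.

For any m, n >= 1, by the triangle inequality:
|a_m - a_n| = |1/m - 1/n| <= 1/m + 1/n <= 2/min(m,n).
So g(n) = 2/n bounds the Cauchy difference. Since g(n) -> 0, (a_n) is Cauchy.
Now solve g(N) < 1/16: 2/N < 1/16 <=> N > 2 / (1/16) = 32.
The smallest integer strictly greater than 32 is N = 33.
Check: g(33) = 2/33 = 2/33 < 1/16; g(32) = 1/16 >= 1/16. So N = 33.

33


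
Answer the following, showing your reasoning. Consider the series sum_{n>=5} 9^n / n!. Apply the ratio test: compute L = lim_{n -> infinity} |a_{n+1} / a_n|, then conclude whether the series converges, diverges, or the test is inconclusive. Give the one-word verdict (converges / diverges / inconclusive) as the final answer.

Let a_n denote the general term. Form the ratio a_{n+1}/a_n and simplify:
a_{n+1}/a_n = 9/(n + 1)
Take the limit as n -> infinity: L = 0.
Since L = 0 < 1, the ratio test implies the series converges.

converges


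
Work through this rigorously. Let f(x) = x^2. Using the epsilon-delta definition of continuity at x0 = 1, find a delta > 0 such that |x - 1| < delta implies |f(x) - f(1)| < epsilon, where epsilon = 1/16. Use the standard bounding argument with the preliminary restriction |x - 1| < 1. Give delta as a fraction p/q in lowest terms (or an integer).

Factor: |x^2 - (1)^2| = |x - 1| * |x + 1|.
Impose |x - 1| < 1 first. Then |x + 1| = |(x - 1) + 2*(1)| <= |x - 1| + 2*|1| < 1 + 2 = 3.
So |x^2 - (1)^2| < delta * 3.
We need delta * 3 <= 1/16, i.e. delta <= 1/16/3 = 1/48.
Since 1/48 < 1, this is tighter than 1; take delta = 1/48.
So delta = 1/48 works.

1/48


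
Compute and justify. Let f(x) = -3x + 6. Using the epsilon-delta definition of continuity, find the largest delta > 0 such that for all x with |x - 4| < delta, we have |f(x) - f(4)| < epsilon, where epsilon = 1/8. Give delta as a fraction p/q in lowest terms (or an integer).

We compute f(4) = -3*(4) + 6 = -6.
|f(x) - f(4)| = |-3x + 6 - (-6)| = |-3(x - 4)| = 3|x - 4|.
We need 3|x - 4| < 1/8, i.e. |x - 4| < 1/8 / 3 = 1/24.
So any delta <= 1/24 works. Conversely, if delta > 1/24, then x = 4 + 1/24 satisfies |x - 4| = 1/24 < delta but |f(x) - f(4)| = 3 * 1/24 = 1/8, which is not < 1/8; so no larger delta works.
Hence the largest such delta is 1/24.

1/24


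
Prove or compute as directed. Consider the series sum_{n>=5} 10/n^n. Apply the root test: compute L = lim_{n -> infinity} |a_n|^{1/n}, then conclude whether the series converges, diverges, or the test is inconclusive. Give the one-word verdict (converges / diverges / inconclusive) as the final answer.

Let a_n denote the general term. Form |a_n|^(1/n) and simplify:
|a_n|^(1/n) = 10^(1/n)/n
Take the limit as n -> infinity: L = 0.
Since L = 0 < 1, the root test implies convergence.

converges


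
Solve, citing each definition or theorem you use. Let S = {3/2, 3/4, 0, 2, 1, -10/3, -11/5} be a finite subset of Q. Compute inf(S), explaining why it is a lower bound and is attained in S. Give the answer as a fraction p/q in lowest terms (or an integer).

S is finite, so inf(S) = min(S).
Sorted increasing:
-10/3, -11/5, 0, 3/4, 1, 3/2, 2
The extremum is -10/3.
For every x in S, x >= -10/3. And -10/3 is in S, so it is attained.
Therefore inf(S) = -10/3.

-10/3


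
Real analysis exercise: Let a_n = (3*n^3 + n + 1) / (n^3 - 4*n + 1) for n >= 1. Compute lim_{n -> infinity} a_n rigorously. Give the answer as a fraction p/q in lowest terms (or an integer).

Divide numerator and denominator by n^3, the highest power:
numerator / n^3 = 3 + n^(-2) + n^(-3)
denominator / n^3 = 1 - 4/n^2 + n^(-3)
As n -> infinity, all terms of the form c/n^k (k >= 1) tend to 0.
So numerator / n^3 -> 3 and denominator / n^3 -> 1.
Therefore lim a_n = 3.

3


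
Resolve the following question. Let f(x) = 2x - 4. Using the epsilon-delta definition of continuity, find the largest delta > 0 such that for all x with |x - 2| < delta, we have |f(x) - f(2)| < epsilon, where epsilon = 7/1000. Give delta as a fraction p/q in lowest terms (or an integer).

We compute f(2) = 2*(2) - 4 = 0.
|f(x) - f(2)| = |2x - 4 - (0)| = |2(x - 2)| = 2|x - 2|.
We need 2|x - 2| < 7/1000, i.e. |x - 2| < 7/1000 / 2 = 7/2000.
So any delta <= 7/2000 works. Conversely, if delta > 7/2000, then x = 2 + 7/2000 satisfies |x - 2| = 7/2000 < delta but |f(x) - f(2)| = 2 * 7/2000 = 7/1000, which is not < 7/1000; so no larger delta works.
Hence the largest such delta is 7/2000.

7/2000


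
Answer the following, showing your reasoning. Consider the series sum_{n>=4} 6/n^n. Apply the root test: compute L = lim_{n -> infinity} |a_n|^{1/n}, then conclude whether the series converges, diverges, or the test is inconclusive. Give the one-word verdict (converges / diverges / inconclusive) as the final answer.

Let a_n denote the general term. Form |a_n|^(1/n) and simplify:
|a_n|^(1/n) = 6^(1/n)/n
Take the limit as n -> infinity: L = 0.
Since L = 0 < 1, the root test implies convergence.

converges


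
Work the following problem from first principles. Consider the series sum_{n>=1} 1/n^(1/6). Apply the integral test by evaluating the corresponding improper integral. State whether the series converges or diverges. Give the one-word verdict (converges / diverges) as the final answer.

Let f(x) = x^(-1/6). Then f is positive, continuous, and decreasing on [1, infinity), so the integral test applies.
Compute the improper integral int_{1}^infinity f(x) dx:
  antiderivative F(x) = 6*x^(5/6)/5.
  As x -> infinity, F(x) -> infinity (since p = 1/6 < 1).
  So the integral diverges. By the integral test, the series diverges.

diverges


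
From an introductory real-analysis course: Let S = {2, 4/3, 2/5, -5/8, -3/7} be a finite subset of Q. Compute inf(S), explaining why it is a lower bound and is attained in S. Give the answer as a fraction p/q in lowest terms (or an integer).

S is finite, so inf(S) = min(S).
Sorted increasing:
-5/8, -3/7, 2/5, 4/3, 2
The extremum is -5/8.
For every x in S, x >= -5/8. And -5/8 is in S, so it is attained.
Therefore inf(S) = -5/8.

-5/8


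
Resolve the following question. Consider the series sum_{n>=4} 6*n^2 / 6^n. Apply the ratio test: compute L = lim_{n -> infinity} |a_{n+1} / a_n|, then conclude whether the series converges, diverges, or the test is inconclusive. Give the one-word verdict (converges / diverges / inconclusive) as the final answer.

Let a_n denote the general term. Form the ratio a_{n+1}/a_n and simplify:
a_{n+1}/a_n = (n + 1)^2/(6*n^2)
Take the limit as n -> infinity: L = 1/6.
Since L = 1/6 < 1, the ratio test implies the series converges.

converges


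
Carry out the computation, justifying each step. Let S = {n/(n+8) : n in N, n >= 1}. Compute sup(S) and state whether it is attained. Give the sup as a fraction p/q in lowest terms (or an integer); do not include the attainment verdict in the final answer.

Analysis:
- Values: 1/9, 1/5, 3/11, 1/3, ... strictly increasing.
- Minimum is 1/9 (n=1); inf = 1/9 (attained).
- n/(n+8) = 1 - 8/(n+8) -> 1 from below as n -> infinity, and never equals 1.
- So sup = 1 (not attained).
Conclusion: sup(S) = 1, not attained in S.

1


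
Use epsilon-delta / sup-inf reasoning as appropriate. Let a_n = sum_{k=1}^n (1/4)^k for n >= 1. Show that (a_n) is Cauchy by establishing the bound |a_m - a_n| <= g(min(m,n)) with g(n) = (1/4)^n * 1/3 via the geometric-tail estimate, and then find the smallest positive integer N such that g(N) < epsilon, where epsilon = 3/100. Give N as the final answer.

For m > n >= 1: |a_m - a_n| = sum_{k=n+1}^m (1/4)^k < sum_{k=n+1}^infinity (1/4)^k = (1/4)^(n+1) / (1 - 1/4) = (1/4)^n * (1/4) * (4/3) = (1/4)^n * 1/3.
So g(n) = (1/4)^n / 3. Since g(n) -> 0, (a_n) is Cauchy.
Now solve g(N) < 3/100: (1/4)^N / 3 < 3/100 <=> 4^N > 1 / (3 * 3/100) = 100/9.
Check powers of 4: 4^1 = 4 <= 100/9, 4^2 = 16 > 100/9.
So the smallest such N is 2. Check: g(2) = 1/(3 * 16) = 1/48 < 3/100.

2


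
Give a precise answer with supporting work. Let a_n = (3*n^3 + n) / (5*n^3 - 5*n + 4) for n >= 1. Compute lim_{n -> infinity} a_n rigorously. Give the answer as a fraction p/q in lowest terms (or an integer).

Divide numerator and denominator by n^3, the highest power:
numerator / n^3 = 3 + n^(-2)
denominator / n^3 = 5 - 5/n^2 + 4/n^3
As n -> infinity, all terms of the form c/n^k (k >= 1) tend to 0.
So numerator / n^3 -> 3 and denominator / n^3 -> 5.
Therefore lim a_n = 3/5.

3/5


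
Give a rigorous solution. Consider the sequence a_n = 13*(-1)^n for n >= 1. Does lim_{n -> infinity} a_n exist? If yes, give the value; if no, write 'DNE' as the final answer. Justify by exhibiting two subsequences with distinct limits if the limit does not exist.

Examine the behaviour of a_n along subsequences.
Even-n subsequence a_{2k} = 13 -> 13. Odd-n subsequence a_{2k+1} = -13 -> -13.
Since these two subsequential limits are 13 and -13, distinct, the full sequence cannot converge (a convergent sequence has all subsequences tending to the same limit). So lim a_n does not exist.

DNE


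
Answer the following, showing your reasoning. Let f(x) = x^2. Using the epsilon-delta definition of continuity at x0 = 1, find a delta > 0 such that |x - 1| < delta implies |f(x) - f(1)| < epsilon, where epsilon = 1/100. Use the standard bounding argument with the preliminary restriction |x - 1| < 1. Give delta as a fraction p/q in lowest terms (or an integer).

Factor: |x^2 - (1)^2| = |x - 1| * |x + 1|.
Impose |x - 1| < 1 first. Then |x + 1| = |(x - 1) + 2*(1)| <= |x - 1| + 2*|1| < 1 + 2 = 3.
So |x^2 - (1)^2| < delta * 3.
We need delta * 3 <= 1/100, i.e. delta <= 1/100/3 = 1/300.
Since 1/300 < 1, this is tighter than 1; take delta = 1/300.
So delta = 1/300 works.

1/300


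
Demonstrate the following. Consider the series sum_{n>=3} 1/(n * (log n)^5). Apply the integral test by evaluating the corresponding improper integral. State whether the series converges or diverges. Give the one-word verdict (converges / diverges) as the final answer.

Let f(x) = 1/(x*log(x)^5). Then f is positive, continuous, and decreasing on [3, infinity), so the integral test applies.
Compute the improper integral int_{3}^infinity f(x) dx:
  antiderivative F(x) = -1/(4*log(x)^4).
  F(x) -> 0 as x -> infinity.  int = 0 - F(3) = 1/(4*log(3)^4) < infinity. By the integral test, the series converges.

converges


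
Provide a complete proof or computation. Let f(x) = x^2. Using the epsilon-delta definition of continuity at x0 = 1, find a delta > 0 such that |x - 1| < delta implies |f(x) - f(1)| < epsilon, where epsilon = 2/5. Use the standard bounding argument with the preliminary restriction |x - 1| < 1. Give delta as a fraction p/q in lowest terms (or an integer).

Factor: |x^2 - (1)^2| = |x - 1| * |x + 1|.
Impose |x - 1| < 1 first. Then |x + 1| = |(x - 1) + 2*(1)| <= |x - 1| + 2*|1| < 1 + 2 = 3.
So |x^2 - (1)^2| < delta * 3.
We need delta * 3 <= 2/5, i.e. delta <= 2/5/3 = 2/15.
Since 2/15 < 1, this is tighter than 1; take delta = 2/15.
So delta = 2/15 works.

2/15


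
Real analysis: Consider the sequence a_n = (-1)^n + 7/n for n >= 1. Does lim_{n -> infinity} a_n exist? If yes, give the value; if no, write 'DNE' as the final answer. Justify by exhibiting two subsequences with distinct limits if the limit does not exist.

Examine the behaviour of a_n along subsequences.
a_{2k} = 1 + 7/(2k) -> 1. a_{2k+1} = -1 + 7/(2k+1) -> -1.
Since these two subsequential limits are 1 and -1, distinct, the full sequence cannot converge (a convergent sequence has all subsequences tending to the same limit). So lim a_n does not exist.

DNE
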